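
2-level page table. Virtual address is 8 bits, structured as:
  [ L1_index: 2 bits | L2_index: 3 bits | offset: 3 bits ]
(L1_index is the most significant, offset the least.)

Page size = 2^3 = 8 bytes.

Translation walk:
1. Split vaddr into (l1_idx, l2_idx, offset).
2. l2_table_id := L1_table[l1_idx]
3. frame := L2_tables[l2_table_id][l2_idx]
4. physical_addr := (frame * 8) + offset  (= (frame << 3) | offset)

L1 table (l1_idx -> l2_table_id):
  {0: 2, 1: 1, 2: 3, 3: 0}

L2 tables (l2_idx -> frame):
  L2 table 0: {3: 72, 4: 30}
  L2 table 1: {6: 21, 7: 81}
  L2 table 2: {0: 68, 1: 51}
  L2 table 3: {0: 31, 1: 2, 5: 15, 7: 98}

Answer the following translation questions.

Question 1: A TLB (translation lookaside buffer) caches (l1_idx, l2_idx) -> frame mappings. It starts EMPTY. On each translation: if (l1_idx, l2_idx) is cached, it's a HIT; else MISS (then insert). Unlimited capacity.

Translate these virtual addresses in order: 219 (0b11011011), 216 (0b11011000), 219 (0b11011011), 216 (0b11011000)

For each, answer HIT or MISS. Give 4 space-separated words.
Answer: MISS HIT HIT HIT

Derivation:
vaddr=219: (3,3) not in TLB -> MISS, insert
vaddr=216: (3,3) in TLB -> HIT
vaddr=219: (3,3) in TLB -> HIT
vaddr=216: (3,3) in TLB -> HIT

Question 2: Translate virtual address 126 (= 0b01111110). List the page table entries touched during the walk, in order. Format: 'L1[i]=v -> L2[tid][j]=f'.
Answer: L1[1]=1 -> L2[1][7]=81

Derivation:
vaddr = 126 = 0b01111110
Split: l1_idx=1, l2_idx=7, offset=6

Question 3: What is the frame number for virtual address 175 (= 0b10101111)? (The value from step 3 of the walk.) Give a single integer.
vaddr = 175: l1_idx=2, l2_idx=5
L1[2] = 3; L2[3][5] = 15

Answer: 15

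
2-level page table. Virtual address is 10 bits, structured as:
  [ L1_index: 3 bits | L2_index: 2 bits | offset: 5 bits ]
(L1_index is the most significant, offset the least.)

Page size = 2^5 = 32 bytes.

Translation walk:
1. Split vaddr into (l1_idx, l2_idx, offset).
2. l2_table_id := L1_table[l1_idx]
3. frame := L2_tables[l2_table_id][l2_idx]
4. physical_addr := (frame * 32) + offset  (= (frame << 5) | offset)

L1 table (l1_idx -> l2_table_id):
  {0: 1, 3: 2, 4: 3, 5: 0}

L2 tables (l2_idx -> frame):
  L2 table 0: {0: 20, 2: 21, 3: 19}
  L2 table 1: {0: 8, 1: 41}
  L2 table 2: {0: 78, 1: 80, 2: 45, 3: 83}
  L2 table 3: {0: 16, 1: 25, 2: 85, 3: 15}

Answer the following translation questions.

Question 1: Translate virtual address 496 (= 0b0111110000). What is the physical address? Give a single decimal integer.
vaddr = 496 = 0b0111110000
Split: l1_idx=3, l2_idx=3, offset=16
L1[3] = 2
L2[2][3] = 83
paddr = 83 * 32 + 16 = 2672

Answer: 2672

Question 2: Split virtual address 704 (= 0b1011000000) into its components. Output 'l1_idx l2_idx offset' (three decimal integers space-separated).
vaddr = 704 = 0b1011000000
  top 3 bits -> l1_idx = 5
  next 2 bits -> l2_idx = 2
  bottom 5 bits -> offset = 0

Answer: 5 2 0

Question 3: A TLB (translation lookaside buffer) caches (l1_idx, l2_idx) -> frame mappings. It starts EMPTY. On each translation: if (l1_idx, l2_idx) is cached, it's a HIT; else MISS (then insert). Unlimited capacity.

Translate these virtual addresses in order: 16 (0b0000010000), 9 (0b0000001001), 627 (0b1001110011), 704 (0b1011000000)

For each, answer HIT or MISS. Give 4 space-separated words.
vaddr=16: (0,0) not in TLB -> MISS, insert
vaddr=9: (0,0) in TLB -> HIT
vaddr=627: (4,3) not in TLB -> MISS, insert
vaddr=704: (5,2) not in TLB -> MISS, insert

Answer: MISS HIT MISS MISS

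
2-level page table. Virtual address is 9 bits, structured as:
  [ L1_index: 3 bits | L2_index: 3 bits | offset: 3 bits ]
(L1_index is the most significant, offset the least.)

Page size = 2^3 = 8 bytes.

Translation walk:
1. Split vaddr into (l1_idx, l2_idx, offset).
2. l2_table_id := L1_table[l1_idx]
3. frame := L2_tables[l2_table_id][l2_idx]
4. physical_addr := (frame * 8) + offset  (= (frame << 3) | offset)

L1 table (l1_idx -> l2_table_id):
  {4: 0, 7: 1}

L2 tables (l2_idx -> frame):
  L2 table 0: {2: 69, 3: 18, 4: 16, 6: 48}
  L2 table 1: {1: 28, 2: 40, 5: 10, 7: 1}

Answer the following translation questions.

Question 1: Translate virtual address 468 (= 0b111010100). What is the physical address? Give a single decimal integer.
vaddr = 468 = 0b111010100
Split: l1_idx=7, l2_idx=2, offset=4
L1[7] = 1
L2[1][2] = 40
paddr = 40 * 8 + 4 = 324

Answer: 324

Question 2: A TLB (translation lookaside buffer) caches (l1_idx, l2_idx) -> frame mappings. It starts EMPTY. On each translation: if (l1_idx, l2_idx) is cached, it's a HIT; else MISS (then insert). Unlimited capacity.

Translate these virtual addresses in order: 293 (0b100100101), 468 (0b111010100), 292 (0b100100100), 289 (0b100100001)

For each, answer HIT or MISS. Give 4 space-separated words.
Answer: MISS MISS HIT HIT

Derivation:
vaddr=293: (4,4) not in TLB -> MISS, insert
vaddr=468: (7,2) not in TLB -> MISS, insert
vaddr=292: (4,4) in TLB -> HIT
vaddr=289: (4,4) in TLB -> HIT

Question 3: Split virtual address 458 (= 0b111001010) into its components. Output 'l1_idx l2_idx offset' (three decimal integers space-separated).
Answer: 7 1 2

Derivation:
vaddr = 458 = 0b111001010
  top 3 bits -> l1_idx = 7
  next 3 bits -> l2_idx = 1
  bottom 3 bits -> offset = 2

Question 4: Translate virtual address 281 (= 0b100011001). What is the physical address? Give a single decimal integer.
Answer: 145

Derivation:
vaddr = 281 = 0b100011001
Split: l1_idx=4, l2_idx=3, offset=1
L1[4] = 0
L2[0][3] = 18
paddr = 18 * 8 + 1 = 145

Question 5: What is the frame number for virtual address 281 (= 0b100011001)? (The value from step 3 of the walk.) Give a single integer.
vaddr = 281: l1_idx=4, l2_idx=3
L1[4] = 0; L2[0][3] = 18

Answer: 18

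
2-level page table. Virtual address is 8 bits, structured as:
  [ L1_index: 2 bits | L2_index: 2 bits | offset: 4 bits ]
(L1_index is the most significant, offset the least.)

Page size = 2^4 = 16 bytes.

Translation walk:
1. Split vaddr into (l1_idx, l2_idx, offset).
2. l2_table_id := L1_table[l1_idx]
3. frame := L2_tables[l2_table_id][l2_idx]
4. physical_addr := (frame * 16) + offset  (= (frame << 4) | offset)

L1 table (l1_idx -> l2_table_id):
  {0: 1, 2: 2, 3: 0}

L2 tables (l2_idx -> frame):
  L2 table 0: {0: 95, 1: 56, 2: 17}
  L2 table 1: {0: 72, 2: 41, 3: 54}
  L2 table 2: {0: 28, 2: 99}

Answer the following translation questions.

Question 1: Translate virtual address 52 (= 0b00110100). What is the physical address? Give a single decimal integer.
Answer: 868

Derivation:
vaddr = 52 = 0b00110100
Split: l1_idx=0, l2_idx=3, offset=4
L1[0] = 1
L2[1][3] = 54
paddr = 54 * 16 + 4 = 868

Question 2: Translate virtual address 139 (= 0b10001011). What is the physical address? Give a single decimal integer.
Answer: 459

Derivation:
vaddr = 139 = 0b10001011
Split: l1_idx=2, l2_idx=0, offset=11
L1[2] = 2
L2[2][0] = 28
paddr = 28 * 16 + 11 = 459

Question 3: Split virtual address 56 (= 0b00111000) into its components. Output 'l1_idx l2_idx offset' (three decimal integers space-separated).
Answer: 0 3 8

Derivation:
vaddr = 56 = 0b00111000
  top 2 bits -> l1_idx = 0
  next 2 bits -> l2_idx = 3
  bottom 4 bits -> offset = 8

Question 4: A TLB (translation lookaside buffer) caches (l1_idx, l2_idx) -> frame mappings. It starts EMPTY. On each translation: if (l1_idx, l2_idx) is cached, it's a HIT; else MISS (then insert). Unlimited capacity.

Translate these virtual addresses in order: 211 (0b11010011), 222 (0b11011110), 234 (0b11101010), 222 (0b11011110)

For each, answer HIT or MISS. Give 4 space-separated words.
Answer: MISS HIT MISS HIT

Derivation:
vaddr=211: (3,1) not in TLB -> MISS, insert
vaddr=222: (3,1) in TLB -> HIT
vaddr=234: (3,2) not in TLB -> MISS, insert
vaddr=222: (3,1) in TLB -> HIT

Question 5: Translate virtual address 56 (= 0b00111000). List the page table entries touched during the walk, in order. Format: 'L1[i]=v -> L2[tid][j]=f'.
vaddr = 56 = 0b00111000
Split: l1_idx=0, l2_idx=3, offset=8

Answer: L1[0]=1 -> L2[1][3]=54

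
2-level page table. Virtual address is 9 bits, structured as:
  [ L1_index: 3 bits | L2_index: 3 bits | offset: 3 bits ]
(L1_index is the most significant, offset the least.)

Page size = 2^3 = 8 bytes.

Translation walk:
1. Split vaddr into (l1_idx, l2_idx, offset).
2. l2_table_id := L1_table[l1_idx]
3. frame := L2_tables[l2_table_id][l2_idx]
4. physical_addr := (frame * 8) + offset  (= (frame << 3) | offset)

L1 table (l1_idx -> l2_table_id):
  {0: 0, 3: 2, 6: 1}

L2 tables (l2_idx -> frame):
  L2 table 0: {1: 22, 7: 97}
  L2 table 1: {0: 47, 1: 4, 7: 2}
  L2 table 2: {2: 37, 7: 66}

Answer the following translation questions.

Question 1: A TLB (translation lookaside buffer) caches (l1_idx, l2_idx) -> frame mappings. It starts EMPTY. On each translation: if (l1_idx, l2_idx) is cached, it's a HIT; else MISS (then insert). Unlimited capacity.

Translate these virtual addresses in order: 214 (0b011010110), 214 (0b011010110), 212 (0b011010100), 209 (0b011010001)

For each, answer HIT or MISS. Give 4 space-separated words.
Answer: MISS HIT HIT HIT

Derivation:
vaddr=214: (3,2) not in TLB -> MISS, insert
vaddr=214: (3,2) in TLB -> HIT
vaddr=212: (3,2) in TLB -> HIT
vaddr=209: (3,2) in TLB -> HIT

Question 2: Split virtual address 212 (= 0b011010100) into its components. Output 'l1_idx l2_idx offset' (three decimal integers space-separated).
vaddr = 212 = 0b011010100
  top 3 bits -> l1_idx = 3
  next 3 bits -> l2_idx = 2
  bottom 3 bits -> offset = 4

Answer: 3 2 4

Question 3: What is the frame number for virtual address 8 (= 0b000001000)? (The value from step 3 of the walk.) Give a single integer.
vaddr = 8: l1_idx=0, l2_idx=1
L1[0] = 0; L2[0][1] = 22

Answer: 22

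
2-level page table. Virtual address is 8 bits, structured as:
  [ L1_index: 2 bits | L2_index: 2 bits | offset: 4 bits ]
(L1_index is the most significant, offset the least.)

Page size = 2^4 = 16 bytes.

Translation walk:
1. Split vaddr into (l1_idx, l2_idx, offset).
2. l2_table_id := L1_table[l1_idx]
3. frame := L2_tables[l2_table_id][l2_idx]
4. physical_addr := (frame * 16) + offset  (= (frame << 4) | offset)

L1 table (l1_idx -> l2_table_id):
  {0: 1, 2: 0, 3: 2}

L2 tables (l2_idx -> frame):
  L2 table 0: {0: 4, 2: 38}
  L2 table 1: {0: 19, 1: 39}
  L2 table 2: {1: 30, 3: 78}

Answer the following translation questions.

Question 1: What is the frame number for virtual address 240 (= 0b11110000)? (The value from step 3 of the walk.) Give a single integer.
vaddr = 240: l1_idx=3, l2_idx=3
L1[3] = 2; L2[2][3] = 78

Answer: 78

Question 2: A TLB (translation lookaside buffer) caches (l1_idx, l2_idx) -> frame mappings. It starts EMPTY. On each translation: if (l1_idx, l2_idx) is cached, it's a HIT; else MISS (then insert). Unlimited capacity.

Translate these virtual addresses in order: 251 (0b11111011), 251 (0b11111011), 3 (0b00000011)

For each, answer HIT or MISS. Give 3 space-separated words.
vaddr=251: (3,3) not in TLB -> MISS, insert
vaddr=251: (3,3) in TLB -> HIT
vaddr=3: (0,0) not in TLB -> MISS, insert

Answer: MISS HIT MISS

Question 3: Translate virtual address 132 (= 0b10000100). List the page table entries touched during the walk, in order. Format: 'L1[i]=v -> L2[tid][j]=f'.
Answer: L1[2]=0 -> L2[0][0]=4

Derivation:
vaddr = 132 = 0b10000100
Split: l1_idx=2, l2_idx=0, offset=4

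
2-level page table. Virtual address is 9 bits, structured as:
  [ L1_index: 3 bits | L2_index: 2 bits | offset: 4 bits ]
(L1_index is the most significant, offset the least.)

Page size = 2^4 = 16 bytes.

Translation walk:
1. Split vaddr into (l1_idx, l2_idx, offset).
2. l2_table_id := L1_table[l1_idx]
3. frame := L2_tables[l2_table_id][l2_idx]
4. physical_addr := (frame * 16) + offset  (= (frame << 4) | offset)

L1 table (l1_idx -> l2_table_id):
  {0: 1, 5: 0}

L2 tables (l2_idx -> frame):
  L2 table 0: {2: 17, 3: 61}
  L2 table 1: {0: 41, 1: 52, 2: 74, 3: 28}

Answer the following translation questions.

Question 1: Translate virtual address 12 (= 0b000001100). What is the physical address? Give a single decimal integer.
vaddr = 12 = 0b000001100
Split: l1_idx=0, l2_idx=0, offset=12
L1[0] = 1
L2[1][0] = 41
paddr = 41 * 16 + 12 = 668

Answer: 668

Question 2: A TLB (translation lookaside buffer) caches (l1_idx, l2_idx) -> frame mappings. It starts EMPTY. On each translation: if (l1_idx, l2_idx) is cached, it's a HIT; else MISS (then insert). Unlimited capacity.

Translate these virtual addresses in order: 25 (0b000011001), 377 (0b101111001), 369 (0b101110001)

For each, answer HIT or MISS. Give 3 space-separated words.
Answer: MISS MISS HIT

Derivation:
vaddr=25: (0,1) not in TLB -> MISS, insert
vaddr=377: (5,3) not in TLB -> MISS, insert
vaddr=369: (5,3) in TLB -> HIT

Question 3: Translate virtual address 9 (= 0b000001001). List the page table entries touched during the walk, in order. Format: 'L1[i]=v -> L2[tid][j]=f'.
Answer: L1[0]=1 -> L2[1][0]=41

Derivation:
vaddr = 9 = 0b000001001
Split: l1_idx=0, l2_idx=0, offset=9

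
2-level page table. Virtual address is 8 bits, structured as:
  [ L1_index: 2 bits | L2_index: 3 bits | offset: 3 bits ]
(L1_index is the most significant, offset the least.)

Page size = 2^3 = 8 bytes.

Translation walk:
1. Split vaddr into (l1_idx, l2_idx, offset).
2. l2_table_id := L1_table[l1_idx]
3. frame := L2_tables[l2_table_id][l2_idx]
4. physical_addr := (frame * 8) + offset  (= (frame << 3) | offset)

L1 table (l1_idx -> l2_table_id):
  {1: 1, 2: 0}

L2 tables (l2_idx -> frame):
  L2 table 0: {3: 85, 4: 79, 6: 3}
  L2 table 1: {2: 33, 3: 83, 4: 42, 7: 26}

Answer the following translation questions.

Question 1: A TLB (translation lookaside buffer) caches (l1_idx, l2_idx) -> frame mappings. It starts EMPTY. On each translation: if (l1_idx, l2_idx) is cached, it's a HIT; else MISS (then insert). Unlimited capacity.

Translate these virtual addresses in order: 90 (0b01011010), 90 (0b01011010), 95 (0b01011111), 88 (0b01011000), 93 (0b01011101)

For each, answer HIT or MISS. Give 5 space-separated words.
Answer: MISS HIT HIT HIT HIT

Derivation:
vaddr=90: (1,3) not in TLB -> MISS, insert
vaddr=90: (1,3) in TLB -> HIT
vaddr=95: (1,3) in TLB -> HIT
vaddr=88: (1,3) in TLB -> HIT
vaddr=93: (1,3) in TLB -> HIT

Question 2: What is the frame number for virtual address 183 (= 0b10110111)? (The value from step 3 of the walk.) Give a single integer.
vaddr = 183: l1_idx=2, l2_idx=6
L1[2] = 0; L2[0][6] = 3

Answer: 3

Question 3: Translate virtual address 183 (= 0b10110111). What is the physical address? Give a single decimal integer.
Answer: 31

Derivation:
vaddr = 183 = 0b10110111
Split: l1_idx=2, l2_idx=6, offset=7
L1[2] = 0
L2[0][6] = 3
paddr = 3 * 8 + 7 = 31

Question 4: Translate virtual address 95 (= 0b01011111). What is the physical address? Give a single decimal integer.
Answer: 671

Derivation:
vaddr = 95 = 0b01011111
Split: l1_idx=1, l2_idx=3, offset=7
L1[1] = 1
L2[1][3] = 83
paddr = 83 * 8 + 7 = 671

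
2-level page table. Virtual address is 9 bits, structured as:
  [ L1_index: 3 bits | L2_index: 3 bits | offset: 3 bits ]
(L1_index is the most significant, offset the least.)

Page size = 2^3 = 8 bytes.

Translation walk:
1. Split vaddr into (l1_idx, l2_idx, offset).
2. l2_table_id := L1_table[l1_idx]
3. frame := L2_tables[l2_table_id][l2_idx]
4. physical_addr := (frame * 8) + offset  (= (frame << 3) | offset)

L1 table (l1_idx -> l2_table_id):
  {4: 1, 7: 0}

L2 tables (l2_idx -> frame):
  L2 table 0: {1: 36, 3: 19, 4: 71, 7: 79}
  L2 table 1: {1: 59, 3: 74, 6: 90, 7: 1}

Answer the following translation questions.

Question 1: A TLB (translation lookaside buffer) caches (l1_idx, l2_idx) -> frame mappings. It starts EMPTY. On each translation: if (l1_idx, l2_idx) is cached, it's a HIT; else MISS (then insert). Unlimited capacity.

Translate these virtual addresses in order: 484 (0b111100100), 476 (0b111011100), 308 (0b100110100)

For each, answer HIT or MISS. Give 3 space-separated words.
Answer: MISS MISS MISS

Derivation:
vaddr=484: (7,4) not in TLB -> MISS, insert
vaddr=476: (7,3) not in TLB -> MISS, insert
vaddr=308: (4,6) not in TLB -> MISS, insert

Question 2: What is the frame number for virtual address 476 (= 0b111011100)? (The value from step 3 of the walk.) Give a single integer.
vaddr = 476: l1_idx=7, l2_idx=3
L1[7] = 0; L2[0][3] = 19

Answer: 19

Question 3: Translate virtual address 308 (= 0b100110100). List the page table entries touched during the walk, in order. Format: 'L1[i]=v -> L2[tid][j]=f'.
vaddr = 308 = 0b100110100
Split: l1_idx=4, l2_idx=6, offset=4

Answer: L1[4]=1 -> L2[1][6]=90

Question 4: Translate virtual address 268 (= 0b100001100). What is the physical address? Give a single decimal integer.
Answer: 476

Derivation:
vaddr = 268 = 0b100001100
Split: l1_idx=4, l2_idx=1, offset=4
L1[4] = 1
L2[1][1] = 59
paddr = 59 * 8 + 4 = 476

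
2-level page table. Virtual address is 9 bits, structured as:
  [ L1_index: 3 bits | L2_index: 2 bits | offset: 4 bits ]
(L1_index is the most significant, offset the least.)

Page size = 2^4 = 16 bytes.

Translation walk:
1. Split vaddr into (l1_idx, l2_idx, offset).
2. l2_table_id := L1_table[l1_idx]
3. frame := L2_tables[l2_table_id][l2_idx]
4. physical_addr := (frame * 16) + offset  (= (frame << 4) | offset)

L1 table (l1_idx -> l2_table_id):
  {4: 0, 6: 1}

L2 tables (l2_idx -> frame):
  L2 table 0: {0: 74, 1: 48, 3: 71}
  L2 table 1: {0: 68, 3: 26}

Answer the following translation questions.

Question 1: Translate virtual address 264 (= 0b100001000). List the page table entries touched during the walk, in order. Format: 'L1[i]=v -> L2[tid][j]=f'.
vaddr = 264 = 0b100001000
Split: l1_idx=4, l2_idx=0, offset=8

Answer: L1[4]=0 -> L2[0][0]=74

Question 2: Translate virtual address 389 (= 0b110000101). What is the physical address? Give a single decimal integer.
vaddr = 389 = 0b110000101
Split: l1_idx=6, l2_idx=0, offset=5
L1[6] = 1
L2[1][0] = 68
paddr = 68 * 16 + 5 = 1093

Answer: 1093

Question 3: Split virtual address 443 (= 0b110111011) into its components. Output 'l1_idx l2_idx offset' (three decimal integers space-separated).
vaddr = 443 = 0b110111011
  top 3 bits -> l1_idx = 6
  next 2 bits -> l2_idx = 3
  bottom 4 bits -> offset = 11

Answer: 6 3 11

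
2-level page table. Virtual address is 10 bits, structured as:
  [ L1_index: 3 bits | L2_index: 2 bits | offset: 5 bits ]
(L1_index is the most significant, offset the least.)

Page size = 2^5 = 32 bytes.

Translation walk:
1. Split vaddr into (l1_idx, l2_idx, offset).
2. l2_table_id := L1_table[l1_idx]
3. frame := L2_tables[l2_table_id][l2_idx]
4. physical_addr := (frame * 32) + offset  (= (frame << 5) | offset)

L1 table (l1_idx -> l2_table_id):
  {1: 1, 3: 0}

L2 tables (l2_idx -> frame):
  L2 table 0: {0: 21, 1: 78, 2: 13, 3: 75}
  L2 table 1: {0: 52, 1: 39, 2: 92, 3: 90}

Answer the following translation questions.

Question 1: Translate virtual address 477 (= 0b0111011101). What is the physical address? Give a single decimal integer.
vaddr = 477 = 0b0111011101
Split: l1_idx=3, l2_idx=2, offset=29
L1[3] = 0
L2[0][2] = 13
paddr = 13 * 32 + 29 = 445

Answer: 445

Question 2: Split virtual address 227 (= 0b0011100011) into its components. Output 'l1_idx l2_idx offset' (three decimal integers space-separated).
Answer: 1 3 3

Derivation:
vaddr = 227 = 0b0011100011
  top 3 bits -> l1_idx = 1
  next 2 bits -> l2_idx = 3
  bottom 5 bits -> offset = 3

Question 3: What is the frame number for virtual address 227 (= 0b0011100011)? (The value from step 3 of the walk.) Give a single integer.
vaddr = 227: l1_idx=1, l2_idx=3
L1[1] = 1; L2[1][3] = 90

Answer: 90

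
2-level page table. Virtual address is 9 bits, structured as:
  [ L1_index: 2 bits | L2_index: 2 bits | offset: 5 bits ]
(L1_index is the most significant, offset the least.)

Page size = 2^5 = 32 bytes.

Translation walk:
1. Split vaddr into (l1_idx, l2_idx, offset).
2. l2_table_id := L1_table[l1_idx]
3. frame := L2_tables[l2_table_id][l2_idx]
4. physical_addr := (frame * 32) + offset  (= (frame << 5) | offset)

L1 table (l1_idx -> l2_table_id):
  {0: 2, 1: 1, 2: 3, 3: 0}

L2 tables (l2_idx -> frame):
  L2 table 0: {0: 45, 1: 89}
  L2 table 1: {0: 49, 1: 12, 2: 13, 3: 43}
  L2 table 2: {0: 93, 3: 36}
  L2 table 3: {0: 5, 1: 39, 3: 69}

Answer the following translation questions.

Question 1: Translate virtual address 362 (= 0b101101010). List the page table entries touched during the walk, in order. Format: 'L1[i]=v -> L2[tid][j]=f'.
vaddr = 362 = 0b101101010
Split: l1_idx=2, l2_idx=3, offset=10

Answer: L1[2]=3 -> L2[3][3]=69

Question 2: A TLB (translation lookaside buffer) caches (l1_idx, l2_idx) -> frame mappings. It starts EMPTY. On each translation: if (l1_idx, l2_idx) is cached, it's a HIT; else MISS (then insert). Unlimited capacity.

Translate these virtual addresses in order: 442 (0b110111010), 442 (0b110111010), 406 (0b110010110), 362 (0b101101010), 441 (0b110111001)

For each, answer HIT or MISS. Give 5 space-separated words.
Answer: MISS HIT MISS MISS HIT

Derivation:
vaddr=442: (3,1) not in TLB -> MISS, insert
vaddr=442: (3,1) in TLB -> HIT
vaddr=406: (3,0) not in TLB -> MISS, insert
vaddr=362: (2,3) not in TLB -> MISS, insert
vaddr=441: (3,1) in TLB -> HIT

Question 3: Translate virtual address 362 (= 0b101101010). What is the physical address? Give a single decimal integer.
Answer: 2218

Derivation:
vaddr = 362 = 0b101101010
Split: l1_idx=2, l2_idx=3, offset=10
L1[2] = 3
L2[3][3] = 69
paddr = 69 * 32 + 10 = 2218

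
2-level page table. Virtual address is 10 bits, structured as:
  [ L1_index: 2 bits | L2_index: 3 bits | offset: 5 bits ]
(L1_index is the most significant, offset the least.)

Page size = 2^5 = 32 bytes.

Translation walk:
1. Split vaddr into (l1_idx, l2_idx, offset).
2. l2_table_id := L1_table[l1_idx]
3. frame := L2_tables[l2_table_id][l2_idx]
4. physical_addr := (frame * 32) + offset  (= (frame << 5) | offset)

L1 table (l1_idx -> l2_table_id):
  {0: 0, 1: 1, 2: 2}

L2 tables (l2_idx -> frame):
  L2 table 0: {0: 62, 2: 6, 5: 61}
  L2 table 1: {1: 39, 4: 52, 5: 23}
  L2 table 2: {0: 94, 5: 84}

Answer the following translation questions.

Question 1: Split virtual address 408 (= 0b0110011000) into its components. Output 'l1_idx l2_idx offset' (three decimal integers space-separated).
vaddr = 408 = 0b0110011000
  top 2 bits -> l1_idx = 1
  next 3 bits -> l2_idx = 4
  bottom 5 bits -> offset = 24

Answer: 1 4 24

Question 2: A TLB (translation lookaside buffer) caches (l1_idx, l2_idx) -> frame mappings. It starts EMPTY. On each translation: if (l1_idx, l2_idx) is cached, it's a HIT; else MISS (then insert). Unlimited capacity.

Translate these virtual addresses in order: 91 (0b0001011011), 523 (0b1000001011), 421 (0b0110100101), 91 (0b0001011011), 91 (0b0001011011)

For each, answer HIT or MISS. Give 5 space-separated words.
vaddr=91: (0,2) not in TLB -> MISS, insert
vaddr=523: (2,0) not in TLB -> MISS, insert
vaddr=421: (1,5) not in TLB -> MISS, insert
vaddr=91: (0,2) in TLB -> HIT
vaddr=91: (0,2) in TLB -> HIT

Answer: MISS MISS MISS HIT HIT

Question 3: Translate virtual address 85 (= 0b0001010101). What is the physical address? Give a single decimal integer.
Answer: 213

Derivation:
vaddr = 85 = 0b0001010101
Split: l1_idx=0, l2_idx=2, offset=21
L1[0] = 0
L2[0][2] = 6
paddr = 6 * 32 + 21 = 213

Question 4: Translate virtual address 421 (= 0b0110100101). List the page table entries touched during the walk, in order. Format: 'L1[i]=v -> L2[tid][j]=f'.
vaddr = 421 = 0b0110100101
Split: l1_idx=1, l2_idx=5, offset=5

Answer: L1[1]=1 -> L2[1][5]=23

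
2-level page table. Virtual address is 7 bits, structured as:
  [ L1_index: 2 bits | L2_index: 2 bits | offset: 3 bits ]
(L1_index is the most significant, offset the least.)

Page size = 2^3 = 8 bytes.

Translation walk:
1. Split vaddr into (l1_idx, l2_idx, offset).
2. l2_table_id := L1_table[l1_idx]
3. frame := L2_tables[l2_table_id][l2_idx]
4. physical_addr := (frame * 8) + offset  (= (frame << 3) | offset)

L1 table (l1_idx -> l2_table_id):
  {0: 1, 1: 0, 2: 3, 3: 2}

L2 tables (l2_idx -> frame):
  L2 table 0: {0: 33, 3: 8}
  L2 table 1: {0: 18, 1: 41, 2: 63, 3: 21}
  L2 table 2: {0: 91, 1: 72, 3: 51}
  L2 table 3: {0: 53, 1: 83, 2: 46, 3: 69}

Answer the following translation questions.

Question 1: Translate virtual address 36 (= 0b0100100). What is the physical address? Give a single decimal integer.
vaddr = 36 = 0b0100100
Split: l1_idx=1, l2_idx=0, offset=4
L1[1] = 0
L2[0][0] = 33
paddr = 33 * 8 + 4 = 268

Answer: 268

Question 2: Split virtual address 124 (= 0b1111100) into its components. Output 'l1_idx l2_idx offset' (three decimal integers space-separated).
vaddr = 124 = 0b1111100
  top 2 bits -> l1_idx = 3
  next 2 bits -> l2_idx = 3
  bottom 3 bits -> offset = 4

Answer: 3 3 4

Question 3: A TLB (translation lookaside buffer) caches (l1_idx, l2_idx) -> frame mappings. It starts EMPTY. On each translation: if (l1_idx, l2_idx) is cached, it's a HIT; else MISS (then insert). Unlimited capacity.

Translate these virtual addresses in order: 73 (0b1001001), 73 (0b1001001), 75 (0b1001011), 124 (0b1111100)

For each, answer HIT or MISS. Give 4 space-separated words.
vaddr=73: (2,1) not in TLB -> MISS, insert
vaddr=73: (2,1) in TLB -> HIT
vaddr=75: (2,1) in TLB -> HIT
vaddr=124: (3,3) not in TLB -> MISS, insert

Answer: MISS HIT HIT MISS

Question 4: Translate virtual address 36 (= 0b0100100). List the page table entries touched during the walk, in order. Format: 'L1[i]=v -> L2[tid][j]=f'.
Answer: L1[1]=0 -> L2[0][0]=33

Derivation:
vaddr = 36 = 0b0100100
Split: l1_idx=1, l2_idx=0, offset=4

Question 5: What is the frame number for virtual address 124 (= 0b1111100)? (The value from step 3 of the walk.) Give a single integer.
Answer: 51

Derivation:
vaddr = 124: l1_idx=3, l2_idx=3
L1[3] = 2; L2[2][3] = 51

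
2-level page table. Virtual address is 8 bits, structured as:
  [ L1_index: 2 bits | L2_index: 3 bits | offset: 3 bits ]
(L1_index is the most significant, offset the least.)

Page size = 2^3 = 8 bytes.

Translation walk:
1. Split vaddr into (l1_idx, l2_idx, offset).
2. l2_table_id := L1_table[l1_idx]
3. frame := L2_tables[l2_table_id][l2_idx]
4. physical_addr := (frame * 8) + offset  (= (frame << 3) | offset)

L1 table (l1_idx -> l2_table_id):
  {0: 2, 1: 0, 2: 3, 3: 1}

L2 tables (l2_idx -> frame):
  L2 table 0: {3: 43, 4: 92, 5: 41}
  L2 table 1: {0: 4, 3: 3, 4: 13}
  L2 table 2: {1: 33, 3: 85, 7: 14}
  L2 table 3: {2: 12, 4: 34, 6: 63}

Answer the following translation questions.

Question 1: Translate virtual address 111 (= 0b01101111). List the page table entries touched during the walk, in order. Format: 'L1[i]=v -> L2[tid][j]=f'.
Answer: L1[1]=0 -> L2[0][5]=41

Derivation:
vaddr = 111 = 0b01101111
Split: l1_idx=1, l2_idx=5, offset=7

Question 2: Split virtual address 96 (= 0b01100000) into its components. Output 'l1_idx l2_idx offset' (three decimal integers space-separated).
Answer: 1 4 0

Derivation:
vaddr = 96 = 0b01100000
  top 2 bits -> l1_idx = 1
  next 3 bits -> l2_idx = 4
  bottom 3 bits -> offset = 0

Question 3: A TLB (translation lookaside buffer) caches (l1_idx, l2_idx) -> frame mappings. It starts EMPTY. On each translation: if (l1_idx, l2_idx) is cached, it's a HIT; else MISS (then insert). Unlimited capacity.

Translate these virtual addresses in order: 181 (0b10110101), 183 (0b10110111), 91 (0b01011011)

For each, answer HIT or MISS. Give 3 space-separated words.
vaddr=181: (2,6) not in TLB -> MISS, insert
vaddr=183: (2,6) in TLB -> HIT
vaddr=91: (1,3) not in TLB -> MISS, insert

Answer: MISS HIT MISS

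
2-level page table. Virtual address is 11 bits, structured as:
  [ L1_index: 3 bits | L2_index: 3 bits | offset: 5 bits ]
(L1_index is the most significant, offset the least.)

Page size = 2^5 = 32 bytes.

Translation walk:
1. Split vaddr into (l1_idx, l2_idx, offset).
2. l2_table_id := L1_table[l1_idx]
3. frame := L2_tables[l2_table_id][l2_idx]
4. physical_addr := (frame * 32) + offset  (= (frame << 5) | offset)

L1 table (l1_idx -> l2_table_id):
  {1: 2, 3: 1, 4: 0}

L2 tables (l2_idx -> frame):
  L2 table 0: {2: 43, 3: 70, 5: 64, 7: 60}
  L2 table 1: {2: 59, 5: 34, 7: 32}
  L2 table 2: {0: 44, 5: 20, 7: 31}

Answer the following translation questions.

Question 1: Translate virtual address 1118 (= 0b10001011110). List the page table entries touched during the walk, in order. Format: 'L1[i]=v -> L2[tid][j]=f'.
Answer: L1[4]=0 -> L2[0][2]=43

Derivation:
vaddr = 1118 = 0b10001011110
Split: l1_idx=4, l2_idx=2, offset=30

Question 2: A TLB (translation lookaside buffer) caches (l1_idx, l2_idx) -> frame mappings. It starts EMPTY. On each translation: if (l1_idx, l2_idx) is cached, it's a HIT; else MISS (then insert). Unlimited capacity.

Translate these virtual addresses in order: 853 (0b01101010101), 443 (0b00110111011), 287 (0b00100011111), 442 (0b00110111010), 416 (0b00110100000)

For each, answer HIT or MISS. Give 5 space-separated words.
Answer: MISS MISS MISS HIT HIT

Derivation:
vaddr=853: (3,2) not in TLB -> MISS, insert
vaddr=443: (1,5) not in TLB -> MISS, insert
vaddr=287: (1,0) not in TLB -> MISS, insert
vaddr=442: (1,5) in TLB -> HIT
vaddr=416: (1,5) in TLB -> HIT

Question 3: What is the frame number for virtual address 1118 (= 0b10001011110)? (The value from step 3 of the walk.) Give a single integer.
vaddr = 1118: l1_idx=4, l2_idx=2
L1[4] = 0; L2[0][2] = 43

Answer: 43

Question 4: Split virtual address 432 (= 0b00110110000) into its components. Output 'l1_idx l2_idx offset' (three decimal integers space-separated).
vaddr = 432 = 0b00110110000
  top 3 bits -> l1_idx = 1
  next 3 bits -> l2_idx = 5
  bottom 5 bits -> offset = 16

Answer: 1 5 16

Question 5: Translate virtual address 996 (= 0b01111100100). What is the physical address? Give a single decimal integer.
Answer: 1028

Derivation:
vaddr = 996 = 0b01111100100
Split: l1_idx=3, l2_idx=7, offset=4
L1[3] = 1
L2[1][7] = 32
paddr = 32 * 32 + 4 = 1028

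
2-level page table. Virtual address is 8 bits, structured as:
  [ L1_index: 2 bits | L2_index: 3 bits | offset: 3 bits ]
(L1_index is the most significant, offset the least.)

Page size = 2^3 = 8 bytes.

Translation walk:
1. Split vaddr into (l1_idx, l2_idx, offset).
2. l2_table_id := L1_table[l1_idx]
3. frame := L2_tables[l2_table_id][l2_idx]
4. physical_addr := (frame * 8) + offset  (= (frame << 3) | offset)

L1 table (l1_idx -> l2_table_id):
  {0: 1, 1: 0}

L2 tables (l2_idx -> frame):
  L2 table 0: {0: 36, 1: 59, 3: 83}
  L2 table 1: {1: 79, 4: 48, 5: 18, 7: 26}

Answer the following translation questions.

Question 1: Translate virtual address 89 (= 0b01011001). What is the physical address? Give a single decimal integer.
Answer: 665

Derivation:
vaddr = 89 = 0b01011001
Split: l1_idx=1, l2_idx=3, offset=1
L1[1] = 0
L2[0][3] = 83
paddr = 83 * 8 + 1 = 665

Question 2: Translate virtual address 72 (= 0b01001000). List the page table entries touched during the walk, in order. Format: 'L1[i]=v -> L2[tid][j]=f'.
vaddr = 72 = 0b01001000
Split: l1_idx=1, l2_idx=1, offset=0

Answer: L1[1]=0 -> L2[0][1]=59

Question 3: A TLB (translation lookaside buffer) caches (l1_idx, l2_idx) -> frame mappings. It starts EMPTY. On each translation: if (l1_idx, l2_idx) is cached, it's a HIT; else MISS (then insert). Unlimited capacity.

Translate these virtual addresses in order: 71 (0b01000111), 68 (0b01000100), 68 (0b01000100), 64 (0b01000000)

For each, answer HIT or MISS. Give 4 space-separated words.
Answer: MISS HIT HIT HIT

Derivation:
vaddr=71: (1,0) not in TLB -> MISS, insert
vaddr=68: (1,0) in TLB -> HIT
vaddr=68: (1,0) in TLB -> HIT
vaddr=64: (1,0) in TLB -> HIT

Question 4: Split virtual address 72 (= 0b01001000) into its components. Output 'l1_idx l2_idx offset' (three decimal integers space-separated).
Answer: 1 1 0

Derivation:
vaddr = 72 = 0b01001000
  top 2 bits -> l1_idx = 1
  next 3 bits -> l2_idx = 1
  bottom 3 bits -> offset = 0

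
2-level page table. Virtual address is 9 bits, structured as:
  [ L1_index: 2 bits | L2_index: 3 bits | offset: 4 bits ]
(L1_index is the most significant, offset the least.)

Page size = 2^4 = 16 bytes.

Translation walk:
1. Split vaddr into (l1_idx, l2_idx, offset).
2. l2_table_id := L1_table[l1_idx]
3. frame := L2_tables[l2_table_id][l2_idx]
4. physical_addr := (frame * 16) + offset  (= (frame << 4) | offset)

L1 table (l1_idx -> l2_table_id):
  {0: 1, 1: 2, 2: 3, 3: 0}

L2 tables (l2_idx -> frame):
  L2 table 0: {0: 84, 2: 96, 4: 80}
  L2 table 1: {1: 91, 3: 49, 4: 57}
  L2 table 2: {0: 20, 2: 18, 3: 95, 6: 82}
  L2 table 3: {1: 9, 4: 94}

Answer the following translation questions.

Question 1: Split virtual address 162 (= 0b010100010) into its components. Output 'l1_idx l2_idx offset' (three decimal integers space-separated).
Answer: 1 2 2

Derivation:
vaddr = 162 = 0b010100010
  top 2 bits -> l1_idx = 1
  next 3 bits -> l2_idx = 2
  bottom 4 bits -> offset = 2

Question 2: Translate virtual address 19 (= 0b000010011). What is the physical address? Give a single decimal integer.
Answer: 1459

Derivation:
vaddr = 19 = 0b000010011
Split: l1_idx=0, l2_idx=1, offset=3
L1[0] = 1
L2[1][1] = 91
paddr = 91 * 16 + 3 = 1459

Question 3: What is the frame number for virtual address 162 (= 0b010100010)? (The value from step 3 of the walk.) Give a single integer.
vaddr = 162: l1_idx=1, l2_idx=2
L1[1] = 2; L2[2][2] = 18

Answer: 18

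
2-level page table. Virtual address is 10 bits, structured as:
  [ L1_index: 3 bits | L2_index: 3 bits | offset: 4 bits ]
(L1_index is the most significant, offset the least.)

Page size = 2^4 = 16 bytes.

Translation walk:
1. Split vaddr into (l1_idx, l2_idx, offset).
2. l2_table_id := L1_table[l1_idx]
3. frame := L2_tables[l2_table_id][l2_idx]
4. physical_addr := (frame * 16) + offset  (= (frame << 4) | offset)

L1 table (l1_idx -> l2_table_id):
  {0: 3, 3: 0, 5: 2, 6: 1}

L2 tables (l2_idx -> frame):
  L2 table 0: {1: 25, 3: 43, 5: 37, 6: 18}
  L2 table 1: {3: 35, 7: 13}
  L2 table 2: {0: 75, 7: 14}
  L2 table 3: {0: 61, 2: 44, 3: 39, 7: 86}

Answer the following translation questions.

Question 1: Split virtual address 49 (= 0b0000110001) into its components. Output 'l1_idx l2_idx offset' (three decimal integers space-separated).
Answer: 0 3 1

Derivation:
vaddr = 49 = 0b0000110001
  top 3 bits -> l1_idx = 0
  next 3 bits -> l2_idx = 3
  bottom 4 bits -> offset = 1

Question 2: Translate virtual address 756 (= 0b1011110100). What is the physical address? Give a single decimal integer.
Answer: 228

Derivation:
vaddr = 756 = 0b1011110100
Split: l1_idx=5, l2_idx=7, offset=4
L1[5] = 2
L2[2][7] = 14
paddr = 14 * 16 + 4 = 228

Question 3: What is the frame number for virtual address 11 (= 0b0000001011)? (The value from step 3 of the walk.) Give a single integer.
Answer: 61

Derivation:
vaddr = 11: l1_idx=0, l2_idx=0
L1[0] = 3; L2[3][0] = 61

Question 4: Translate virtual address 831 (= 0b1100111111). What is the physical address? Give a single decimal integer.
vaddr = 831 = 0b1100111111
Split: l1_idx=6, l2_idx=3, offset=15
L1[6] = 1
L2[1][3] = 35
paddr = 35 * 16 + 15 = 575

Answer: 575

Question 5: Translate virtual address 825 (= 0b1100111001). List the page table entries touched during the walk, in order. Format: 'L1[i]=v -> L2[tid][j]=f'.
Answer: L1[6]=1 -> L2[1][3]=35

Derivation:
vaddr = 825 = 0b1100111001
Split: l1_idx=6, l2_idx=3, offset=9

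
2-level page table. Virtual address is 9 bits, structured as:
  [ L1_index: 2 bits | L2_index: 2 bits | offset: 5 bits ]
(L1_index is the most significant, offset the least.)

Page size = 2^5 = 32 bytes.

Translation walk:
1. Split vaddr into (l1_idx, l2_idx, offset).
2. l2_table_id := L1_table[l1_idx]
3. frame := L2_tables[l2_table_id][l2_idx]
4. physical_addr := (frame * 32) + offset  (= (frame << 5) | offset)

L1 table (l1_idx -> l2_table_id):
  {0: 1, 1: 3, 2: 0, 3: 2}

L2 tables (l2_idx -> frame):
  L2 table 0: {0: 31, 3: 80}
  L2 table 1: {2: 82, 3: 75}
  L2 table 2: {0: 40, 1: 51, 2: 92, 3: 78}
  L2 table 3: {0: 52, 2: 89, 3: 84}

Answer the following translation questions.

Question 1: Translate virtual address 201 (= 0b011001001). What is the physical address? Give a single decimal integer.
vaddr = 201 = 0b011001001
Split: l1_idx=1, l2_idx=2, offset=9
L1[1] = 3
L2[3][2] = 89
paddr = 89 * 32 + 9 = 2857

Answer: 2857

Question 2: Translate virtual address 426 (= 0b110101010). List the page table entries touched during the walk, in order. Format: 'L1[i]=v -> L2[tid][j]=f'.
vaddr = 426 = 0b110101010
Split: l1_idx=3, l2_idx=1, offset=10

Answer: L1[3]=2 -> L2[2][1]=51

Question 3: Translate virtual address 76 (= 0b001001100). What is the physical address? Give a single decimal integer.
Answer: 2636

Derivation:
vaddr = 76 = 0b001001100
Split: l1_idx=0, l2_idx=2, offset=12
L1[0] = 1
L2[1][2] = 82
paddr = 82 * 32 + 12 = 2636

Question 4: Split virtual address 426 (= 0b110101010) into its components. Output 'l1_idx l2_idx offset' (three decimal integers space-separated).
vaddr = 426 = 0b110101010
  top 2 bits -> l1_idx = 3
  next 2 bits -> l2_idx = 1
  bottom 5 bits -> offset = 10

Answer: 3 1 10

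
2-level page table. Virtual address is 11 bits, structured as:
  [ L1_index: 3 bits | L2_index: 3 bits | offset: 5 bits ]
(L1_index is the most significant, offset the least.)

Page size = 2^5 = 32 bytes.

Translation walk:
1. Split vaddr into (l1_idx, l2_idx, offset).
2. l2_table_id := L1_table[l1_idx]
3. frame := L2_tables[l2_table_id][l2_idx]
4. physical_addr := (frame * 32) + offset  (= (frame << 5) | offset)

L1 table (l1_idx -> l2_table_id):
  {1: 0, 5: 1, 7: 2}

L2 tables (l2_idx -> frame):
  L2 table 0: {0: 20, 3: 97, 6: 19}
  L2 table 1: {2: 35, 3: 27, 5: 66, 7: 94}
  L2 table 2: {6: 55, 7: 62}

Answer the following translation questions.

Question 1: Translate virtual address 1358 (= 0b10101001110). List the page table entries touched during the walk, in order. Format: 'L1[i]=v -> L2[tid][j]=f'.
Answer: L1[5]=1 -> L2[1][2]=35

Derivation:
vaddr = 1358 = 0b10101001110
Split: l1_idx=5, l2_idx=2, offset=14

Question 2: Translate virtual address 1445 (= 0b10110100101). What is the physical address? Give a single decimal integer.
vaddr = 1445 = 0b10110100101
Split: l1_idx=5, l2_idx=5, offset=5
L1[5] = 1
L2[1][5] = 66
paddr = 66 * 32 + 5 = 2117

Answer: 2117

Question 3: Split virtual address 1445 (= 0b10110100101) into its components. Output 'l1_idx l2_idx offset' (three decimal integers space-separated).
vaddr = 1445 = 0b10110100101
  top 3 bits -> l1_idx = 5
  next 3 bits -> l2_idx = 5
  bottom 5 bits -> offset = 5

Answer: 5 5 5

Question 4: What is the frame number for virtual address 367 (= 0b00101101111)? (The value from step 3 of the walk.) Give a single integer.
vaddr = 367: l1_idx=1, l2_idx=3
L1[1] = 0; L2[0][3] = 97

Answer: 97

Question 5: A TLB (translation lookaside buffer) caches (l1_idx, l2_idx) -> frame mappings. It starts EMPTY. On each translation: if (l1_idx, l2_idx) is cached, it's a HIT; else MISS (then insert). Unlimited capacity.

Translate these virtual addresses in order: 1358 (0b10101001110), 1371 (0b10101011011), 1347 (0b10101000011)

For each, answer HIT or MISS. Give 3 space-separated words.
vaddr=1358: (5,2) not in TLB -> MISS, insert
vaddr=1371: (5,2) in TLB -> HIT
vaddr=1347: (5,2) in TLB -> HIT

Answer: MISS HIT HIT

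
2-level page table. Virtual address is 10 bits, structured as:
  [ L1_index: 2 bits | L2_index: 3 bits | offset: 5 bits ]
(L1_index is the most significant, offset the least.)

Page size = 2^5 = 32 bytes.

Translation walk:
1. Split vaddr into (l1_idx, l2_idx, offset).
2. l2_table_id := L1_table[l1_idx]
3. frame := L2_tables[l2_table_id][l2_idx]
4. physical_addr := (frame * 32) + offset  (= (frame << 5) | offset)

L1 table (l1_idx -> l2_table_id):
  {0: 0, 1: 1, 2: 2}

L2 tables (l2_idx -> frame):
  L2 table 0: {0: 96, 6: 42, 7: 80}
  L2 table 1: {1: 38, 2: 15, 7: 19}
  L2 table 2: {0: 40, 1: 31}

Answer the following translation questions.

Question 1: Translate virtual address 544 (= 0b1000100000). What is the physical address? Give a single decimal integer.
vaddr = 544 = 0b1000100000
Split: l1_idx=2, l2_idx=1, offset=0
L1[2] = 2
L2[2][1] = 31
paddr = 31 * 32 + 0 = 992

Answer: 992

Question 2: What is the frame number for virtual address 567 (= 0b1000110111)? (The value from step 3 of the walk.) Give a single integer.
vaddr = 567: l1_idx=2, l2_idx=1
L1[2] = 2; L2[2][1] = 31

Answer: 31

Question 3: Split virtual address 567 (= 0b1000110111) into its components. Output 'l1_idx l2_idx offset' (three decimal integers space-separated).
Answer: 2 1 23

Derivation:
vaddr = 567 = 0b1000110111
  top 2 bits -> l1_idx = 2
  next 3 bits -> l2_idx = 1
  bottom 5 bits -> offset = 23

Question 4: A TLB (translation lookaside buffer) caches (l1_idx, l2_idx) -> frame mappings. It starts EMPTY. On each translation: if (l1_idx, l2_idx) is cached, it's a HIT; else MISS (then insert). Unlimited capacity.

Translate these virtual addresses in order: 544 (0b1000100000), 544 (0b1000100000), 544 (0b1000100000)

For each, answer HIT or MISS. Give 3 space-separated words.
Answer: MISS HIT HIT

Derivation:
vaddr=544: (2,1) not in TLB -> MISS, insert
vaddr=544: (2,1) in TLB -> HIT
vaddr=544: (2,1) in TLB -> HIT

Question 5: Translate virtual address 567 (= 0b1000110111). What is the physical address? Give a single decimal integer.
vaddr = 567 = 0b1000110111
Split: l1_idx=2, l2_idx=1, offset=23
L1[2] = 2
L2[2][1] = 31
paddr = 31 * 32 + 23 = 1015

Answer: 1015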